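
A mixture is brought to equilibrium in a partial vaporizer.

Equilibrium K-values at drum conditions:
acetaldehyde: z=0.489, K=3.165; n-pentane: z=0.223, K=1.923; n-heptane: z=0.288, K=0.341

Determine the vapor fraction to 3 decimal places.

ψ = 0.905

Newton iteration, ψ⁰ = 0.5:
  ψ = 0.500: g = 0.3661, g' = -0.896 → ψ = 0.909
  ψ = 0.909: g = -0.0045, g' = -1.094 → ψ = 0.905
Converged at ψ = 0.905.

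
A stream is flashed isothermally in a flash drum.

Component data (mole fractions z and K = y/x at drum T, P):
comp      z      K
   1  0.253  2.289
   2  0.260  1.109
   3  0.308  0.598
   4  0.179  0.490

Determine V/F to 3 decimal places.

Rachford–Rice: g(V/F) = Σ zᵢ(Kᵢ−1)/(1+V/F(Kᵢ−1)) = 0.
Check two-phase: ΣzᵢKᵢ = 1.139 > 1 and Σzᵢ/Kᵢ = 1.225 > 1, so g(0) = 0.139 > 0 and g(1) = -0.225 < 0.
Newton iteration, V/F⁰ = 0.32:
  V/F = 0.320: g = 0.0071, g' = -0.346 → V/F = 0.340
  V/F = 0.340: g = 0.0000, g' = -0.341 → V/F = 0.341
Converged at V/F = 0.341.

V/F = 0.341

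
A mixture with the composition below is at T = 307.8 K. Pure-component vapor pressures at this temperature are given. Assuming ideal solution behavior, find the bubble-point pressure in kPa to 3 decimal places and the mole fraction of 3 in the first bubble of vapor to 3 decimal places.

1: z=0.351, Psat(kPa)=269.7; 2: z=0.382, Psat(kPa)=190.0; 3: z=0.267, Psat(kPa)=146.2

Pbub = 206.280 kPa, y_3 = 0.189

At the bubble point ψ → 0, so ΣzᵢKᵢ = 1 with Kᵢ = Pᵢˢᵃᵗ/P ⇒ P = ΣzᵢPᵢˢᵃᵗ.
P = 0.351·269.7 + 0.382·190.0 + 0.267·146.2 = 206.280 kPa
yᵢ = zᵢPᵢˢᵃᵗ/P ⇒ y_3 = 0.267·146.2/206.280 = 0.189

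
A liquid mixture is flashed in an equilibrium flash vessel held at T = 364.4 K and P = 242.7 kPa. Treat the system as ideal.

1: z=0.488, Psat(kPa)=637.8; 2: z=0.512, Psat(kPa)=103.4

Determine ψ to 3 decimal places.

Raoult's law: Kᵢ = Pᵢˢᵃᵗ/P = Pᵢˢᵃᵗ/242.7.
  K_1 = 637.8/242.7 = 2.62794, K_2 = 103.4/242.7 = 0.42604
Let ψ = V/F and solve Σ zᵢ(Kᵢ−1)/(1+ψ(Kᵢ−1)) = 0.
Check two-phase: ΣzᵢKᵢ = 1.501 > 1 and Σzᵢ/Kᵢ = 1.387 > 1, so g(0) = 0.501 > 0 and g(1) = -0.387 < 0.
Binary case is linear: z₁(K₁−1)(1+ψ(K₂−1)) + z₂(K₂−1)(1+ψ(K₁−1)) = 0
⇒ ψ = [z₁(K₁−1)+z₂(K₂−1)] / [−(K₁−1)(K₂−1)] = 0.5006/0.9344 = 0.536

ψ = 0.536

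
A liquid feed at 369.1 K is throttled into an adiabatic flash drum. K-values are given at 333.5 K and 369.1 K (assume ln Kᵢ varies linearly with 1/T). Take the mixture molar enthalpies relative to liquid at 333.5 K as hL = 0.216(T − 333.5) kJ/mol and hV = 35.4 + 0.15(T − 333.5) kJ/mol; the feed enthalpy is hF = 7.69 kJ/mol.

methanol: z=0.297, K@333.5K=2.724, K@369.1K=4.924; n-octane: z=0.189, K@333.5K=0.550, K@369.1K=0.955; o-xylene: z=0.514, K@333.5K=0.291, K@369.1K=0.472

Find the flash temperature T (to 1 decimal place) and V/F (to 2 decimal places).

T = 341.5 K, V/F = 0.17

Adiabatic flash: solve Rachford–Rice at each trial T, then check hF = ψ·hV(T) + (1−ψ)·hL(T).
  T = 333.5 K: K = (2.724, 0.550, 0.291), RR gives ψ = 0.056, H_out = 1.989 kJ/mol
  T = 369.1 K: K = (4.924, 0.955, 0.472), RR gives ψ = 0.521, H_out = 24.897 kJ/mol
  T = 351.3 K: K = (3.718, 0.735, 0.375), RR gives ψ = 0.295, H_out = 13.938 kJ/mol
  T = 342.4 K: K = (3.195, 0.638, 0.332), RR gives ψ = 0.183, H_out = 8.306 kJ/mol
  T = 337.9 K: K = (2.951, 0.593, 0.311), RR gives ψ = 0.122, H_out = 5.236 kJ/mol
  T = 340.1 K: K = (3.069, 0.615, 0.321), RR gives ψ = 0.153, H_out = 6.763 kJ/mol
Linear interpolation between T = 340.1 (H_out = 6.763) and T = 342.4 (H_out = 8.306) on hF = 7.69 gives T ≈ 341.5 K, at which ψ = 0.17.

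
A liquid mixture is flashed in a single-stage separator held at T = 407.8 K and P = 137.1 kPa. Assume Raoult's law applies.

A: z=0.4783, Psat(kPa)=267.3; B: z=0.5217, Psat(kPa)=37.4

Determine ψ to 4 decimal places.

Raoult's law: Kᵢ = Pᵢˢᵃᵗ/P = Pᵢˢᵃᵗ/137.1.
  K_A = 267.3/137.1 = 1.949672, K_B = 37.4/137.1 = 0.272794
Material balance + equilibrium reduce to Σ zᵢ(Kᵢ−1)/(1+ψ(Kᵢ−1)) = 0.
Check two-phase: ΣzᵢKᵢ = 1.0748 > 1 and Σzᵢ/Kᵢ = 2.1578 > 1, so g(0) = 0.0748 > 0 and g(1) = -1.1578 < 0.
Newton iteration, ψ⁰ = 0.5:
  ψ = 0.5000: g = -0.28816, g' = -0.8795 → ψ = 0.1724
  ψ = 0.1724: g = -0.04342, g' = -0.6792 → ψ = 0.1084
Converged at ψ = 0.1084.

ψ = 0.1084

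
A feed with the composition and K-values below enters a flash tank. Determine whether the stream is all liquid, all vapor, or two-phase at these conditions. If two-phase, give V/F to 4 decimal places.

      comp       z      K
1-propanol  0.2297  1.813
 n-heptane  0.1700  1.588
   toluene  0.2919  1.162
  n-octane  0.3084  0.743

ΣzᵢKᵢ = 1.2547; Σzᵢ/Kᵢ = 0.9000.
Since Σzᵢ/Kᵢ < 1 the mixture is above its dew point — single vapor phase.

all vapor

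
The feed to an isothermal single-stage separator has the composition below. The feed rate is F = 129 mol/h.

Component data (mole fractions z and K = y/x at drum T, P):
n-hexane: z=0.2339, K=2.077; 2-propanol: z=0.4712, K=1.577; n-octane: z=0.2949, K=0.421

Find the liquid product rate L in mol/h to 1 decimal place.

Iterate (Newton) starting at ψ = 0.37:
  ψ = 0.3700: g = 0.18688, g' = -0.4054 → ψ = 0.8310
  ψ = 0.8310: g = -0.01239, g' = -0.5145 → ψ = 0.8069
  ψ = 0.8069: g = -0.00019, g' = -0.4990 → ψ = 0.8065
Converged at ψ = 0.8065.
Then V = ψ·F = 0.8065·129 = 104.0 mol/h and L = F − V = 25.0 mol/h.

L = 25.0 mol/h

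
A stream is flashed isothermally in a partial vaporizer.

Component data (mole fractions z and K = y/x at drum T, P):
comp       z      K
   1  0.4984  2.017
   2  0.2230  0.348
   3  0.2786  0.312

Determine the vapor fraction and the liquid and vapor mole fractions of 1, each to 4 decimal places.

Rachford–Rice: g(ψ) = Σ zᵢ(Kᵢ−1)/(1+ψ(Kᵢ−1)) = 0.
Feasibility: ΣzᵢKᵢ = 1.1698, Σzᵢ/Kᵢ = 1.7809 — both > 1, two phases present.
Newton–Raphson from ψ = 0.56:
  ψ = 0.5600: g = -0.21788, g' = -0.7934 → ψ = 0.2854
  ψ = 0.2854: g = -0.02430, g' = -0.6569 → ψ = 0.2484
Converged at ψ = 0.2484.
Compositions from xᵢ = zᵢ/(1+ψ(Kᵢ−1)), yᵢ = Kᵢxᵢ:
  1: x = 0.3979, y = 0.8026
  2: x = 0.2661, y = 0.0926
  3: x = 0.3360, y = 0.1048

ψ = 0.2484, x_1 = 0.3979, y_1 = 0.8026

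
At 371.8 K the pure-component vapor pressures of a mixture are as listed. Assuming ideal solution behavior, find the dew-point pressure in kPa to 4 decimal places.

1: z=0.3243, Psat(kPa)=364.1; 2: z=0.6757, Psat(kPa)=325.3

Pdew = 336.9444 kPa

At the dew point ψ → 1, so Σzᵢ/Kᵢ = 1 with Kᵢ = Pᵢˢᵃᵗ/P ⇒ 1/P = Σzᵢ/Pᵢˢᵃᵗ.
1/P = 0.3243/364.1 + 0.6757/325.3 = 0.0029678 ⇒ P = 336.9444 kPa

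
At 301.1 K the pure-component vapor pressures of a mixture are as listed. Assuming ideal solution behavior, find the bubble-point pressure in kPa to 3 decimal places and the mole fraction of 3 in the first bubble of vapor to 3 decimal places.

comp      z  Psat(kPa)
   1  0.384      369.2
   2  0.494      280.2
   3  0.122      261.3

Pbub = 312.070 kPa, y_3 = 0.102

At the bubble point ψ → 0, so ΣzᵢKᵢ = 1 with Kᵢ = Pᵢˢᵃᵗ/P ⇒ P = ΣzᵢPᵢˢᵃᵗ.
P = 0.384·369.2 + 0.494·280.2 + 0.122·261.3 = 312.070 kPa
yᵢ = zᵢPᵢˢᵃᵗ/P ⇒ y_3 = 0.122·261.3/312.070 = 0.102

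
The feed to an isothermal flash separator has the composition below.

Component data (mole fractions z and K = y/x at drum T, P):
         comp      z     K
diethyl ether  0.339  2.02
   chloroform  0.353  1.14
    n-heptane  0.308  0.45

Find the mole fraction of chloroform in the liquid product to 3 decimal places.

Newton–Raphson from ψ = 0.5:
  ψ = 0.500: g = 0.0415, g' = -0.338 → ψ = 0.623
  ψ = 0.623: g = -0.0008, g' = -0.353 → ψ = 0.621
Converged at ψ = 0.621.
Compositions from xᵢ = zᵢ/(1+ψ(Kᵢ−1)), yᵢ = Kᵢxᵢ:
  diethyl ether: x = 0.208, y = 0.419
  chloroform: x = 0.325, y = 0.370
  n-heptane: x = 0.468, y = 0.210

x_chloroform = 0.325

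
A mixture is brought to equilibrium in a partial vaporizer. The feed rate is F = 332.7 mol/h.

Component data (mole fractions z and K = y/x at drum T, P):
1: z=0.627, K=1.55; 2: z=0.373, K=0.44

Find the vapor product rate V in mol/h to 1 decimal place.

Let ψ = V/F and solve Σ zᵢ(Kᵢ−1)/(1+ψ(Kᵢ−1)) = 0.
Feasibility: ΣzᵢKᵢ = 1.136, Σzᵢ/Kᵢ = 1.252 — both > 1, two phases present.
Newton–Raphson from ψ = 0.5:
  ψ = 0.500: g = -0.0196, g' = -0.342 → ψ = 0.443
  ψ = 0.443: g = -0.0004, g' = -0.329 → ψ = 0.441
Converged at ψ = 0.441.
Then V = ψ·F = 0.4415·332.7 = 146.9 mol/h and L = F − V = 185.8 mol/h.

V = 146.9 mol/h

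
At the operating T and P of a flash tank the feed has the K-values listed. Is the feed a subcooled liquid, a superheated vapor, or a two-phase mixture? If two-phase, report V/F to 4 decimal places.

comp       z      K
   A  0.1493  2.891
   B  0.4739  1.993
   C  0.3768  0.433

ΣzᵢKᵢ = 1.5393; Σzᵢ/Kᵢ = 1.1596.
Both exceed 1, so a two-phase solution exists.
Newton–Raphson from ψ = 0.5:
  ψ = 0.5000: g = 0.16139, g' = -0.5857 → ψ = 0.7756
  ψ = 0.7756: g = -0.00103, g' = -0.6228 → ψ = 0.7739
Converged at ψ = 0.7739.

two-phase, V/F = 0.7739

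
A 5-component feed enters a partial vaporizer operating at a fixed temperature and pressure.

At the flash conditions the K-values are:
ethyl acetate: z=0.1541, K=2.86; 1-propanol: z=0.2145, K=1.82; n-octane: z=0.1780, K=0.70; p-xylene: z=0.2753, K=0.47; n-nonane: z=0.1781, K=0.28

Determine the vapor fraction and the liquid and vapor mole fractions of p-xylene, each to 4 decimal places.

Rachford–Rice: g(ψ) = Σ zᵢ(Kᵢ−1)/(1+ψ(Kᵢ−1)) = 0.
Feasibility: ΣzᵢKᵢ = 1.1350, Σzᵢ/Kᵢ = 1.6478 — both > 1, two phases present.
Newton iteration, ψ⁰ = 0.7:
  ψ = 0.7000: g = -0.32184, g' = -0.7552 → ψ = 0.2739
  ψ = 0.2739: g = -0.05506, g' = -0.5983 → ψ = 0.1818
  ψ = 0.1818: g = 0.00175, g' = -0.6418 → ψ = 0.1846
Converged at ψ = 0.1846.
Compositions from xᵢ = zᵢ/(1+ψ(Kᵢ−1)), yᵢ = Kᵢxᵢ:
  ethyl acetate: x = 0.1147, y = 0.3281
  1-propanol: x = 0.1863, y = 0.3391
  n-octane: x = 0.1884, y = 0.1319
  p-xylene: x = 0.3052, y = 0.1434
  n-nonane: x = 0.2054, y = 0.0575

ψ = 0.1846, x_p-xylene = 0.3052, y_p-xylene = 0.1434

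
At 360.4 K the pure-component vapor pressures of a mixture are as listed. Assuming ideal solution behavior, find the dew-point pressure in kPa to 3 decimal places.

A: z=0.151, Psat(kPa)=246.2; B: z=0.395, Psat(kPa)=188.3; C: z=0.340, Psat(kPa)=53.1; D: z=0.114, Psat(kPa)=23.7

At the dew point ψ → 1, so Σzᵢ/Kᵢ = 1 with Kᵢ = Pᵢˢᵃᵗ/P ⇒ 1/P = Σzᵢ/Pᵢˢᵃᵗ.
1/P = 0.151/246.2 + 0.395/188.3 + 0.340/53.1 + 0.114/23.7 = 0.013924 ⇒ P = 71.818 kPa

Pdew = 71.818 kPa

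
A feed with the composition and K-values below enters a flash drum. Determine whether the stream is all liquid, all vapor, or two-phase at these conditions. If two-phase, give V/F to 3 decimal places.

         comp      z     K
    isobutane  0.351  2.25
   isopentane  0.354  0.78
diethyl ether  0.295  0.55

ΣzᵢKᵢ = 1.228; Σzᵢ/Kᵢ = 1.146.
Both exceed 1, so a two-phase solution exists.
Material balance + equilibrium reduce to Σ zᵢ(Kᵢ−1)/(1+ψ(Kᵢ−1)) = 0.
Iterate (Newton) starting at ψ = 0.42:
  ψ = 0.420: g = 0.0382, g' = -0.347 → ψ = 0.530
  ψ = 0.530: g = 0.0014, g' = -0.323 → ψ = 0.534
Converged at ψ = 0.534.

two-phase, V/F = 0.534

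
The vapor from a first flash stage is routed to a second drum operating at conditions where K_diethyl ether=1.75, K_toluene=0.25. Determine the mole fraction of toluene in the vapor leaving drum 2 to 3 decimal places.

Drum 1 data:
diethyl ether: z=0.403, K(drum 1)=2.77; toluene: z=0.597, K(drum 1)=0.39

Drum 1:
Material balance + equilibrium reduce to Σ zᵢ(Kᵢ−1)/(1+ψ₁(Kᵢ−1)) = 0.
g(0) = ΣzᵢKᵢ − 1 = 0.349 and g(1) = 1 − Σzᵢ/Kᵢ = -0.676, so a root lies in (0, 1).
Newton iteration, ψ₁⁰ = 0.35:
  ψ₁ = 0.350: g = -0.0226, g' = -0.840 → ψ₁ = 0.323
Converged at ψ₁ = 0.323.
Drum-1 compositions:
  diethyl ether: x = 0.256, y = 0.710
  toluene: x = 0.744, y = 0.290
Drum-2 feed = drum-1 vapor: z₂ = (0.7100, 0.2900).
Drum 2:
Material balance + equilibrium reduce to Σ zᵢ(Kᵢ−1)/(1+ψ₂(Kᵢ−1)) = 0.
Feasibility: ΣzᵢKᵢ = 1.315, Σzᵢ/Kᵢ = 1.566 — both > 1, two phases present.
Iterate (Newton) starting at ψ₂ = 0.36:
  ψ₂ = 0.360: g = 0.1213, g' = -0.554 → ψ₂ = 0.579
  ψ₂ = 0.579: g = -0.0133, g' = -0.704 → ψ₂ = 0.560
Converged at ψ₂ = 0.560.
  diethyl ether: x = 0.500, y = 0.875
  toluene: x = 0.500, y = 0.125

y_toluene (drum 2) = 0.125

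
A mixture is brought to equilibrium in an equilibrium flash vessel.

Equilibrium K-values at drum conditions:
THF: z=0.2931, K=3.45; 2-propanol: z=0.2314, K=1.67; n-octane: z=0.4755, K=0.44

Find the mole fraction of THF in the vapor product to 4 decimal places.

y_THF = 0.4092

Material balance + equilibrium reduce to Σ zᵢ(Kᵢ−1)/(1+V/F(Kᵢ−1)) = 0.
g(0) = ΣzᵢKᵢ − 1 = 0.6069 and g(1) = 1 − Σzᵢ/Kᵢ = -0.3042, so a root lies in (0, 1).
Iterate (Newton) starting at V/F = 0.31:
  V/F = 0.3100: g = 0.21428, g' = -0.8579 → V/F = 0.5598
  V/F = 0.5598: g = 0.02768, g' = -0.6842 → V/F = 0.6003
  V/F = 0.6003: g = 0.00011, g' = -0.6794 → V/F = 0.6004
Converged at V/F = 0.6004.
Compositions from xᵢ = zᵢ/(1+V/F(Kᵢ−1)), yᵢ = Kᵢxᵢ:
  THF: x = 0.1186, y = 0.4092
  2-propanol: x = 0.1650, y = 0.2756
  n-octane: x = 0.7164, y = 0.3152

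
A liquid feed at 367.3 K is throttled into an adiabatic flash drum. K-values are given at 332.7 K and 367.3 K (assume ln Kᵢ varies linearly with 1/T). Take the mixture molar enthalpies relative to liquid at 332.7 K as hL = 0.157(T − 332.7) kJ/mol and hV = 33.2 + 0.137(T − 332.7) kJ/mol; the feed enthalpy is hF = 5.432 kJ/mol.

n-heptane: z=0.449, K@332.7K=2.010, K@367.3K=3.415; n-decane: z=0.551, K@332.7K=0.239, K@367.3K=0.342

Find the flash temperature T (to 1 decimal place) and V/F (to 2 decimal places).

Adiabatic flash: solve Rachford–Rice at each trial T, then check hF = ψ·hV(T) + (1−ψ)·hL(T).
  T = 332.7 K: K = (2.010, 0.239), RR gives ψ = 0.044, H_out = 1.476 kJ/mol
  T = 367.3 K: K = (3.415, 0.342), RR gives ψ = 0.454, H_out = 20.198 kJ/mol
  T = 350.0 K: K = (2.654, 0.288), RR gives ψ = 0.298, H_out = 12.506 kJ/mol
  T = 341.4 K: K = (2.320, 0.263), RR gives ψ = 0.192, H_out = 7.708 kJ/mol
  T = 337.0 K: K = (2.160, 0.251), RR gives ψ = 0.124, H_out = 4.788 kJ/mol
  T = 339.2 K: K = (2.239, 0.257), RR gives ψ = 0.160, H_out = 6.298 kJ/mol
Linear interpolation between T = 337.0 (H_out = 4.788) and T = 339.2 (H_out = 6.298) on hF = 5.432 gives T ≈ 337.9 K, at which ψ = 0.14.

T = 337.9 K, V/F = 0.14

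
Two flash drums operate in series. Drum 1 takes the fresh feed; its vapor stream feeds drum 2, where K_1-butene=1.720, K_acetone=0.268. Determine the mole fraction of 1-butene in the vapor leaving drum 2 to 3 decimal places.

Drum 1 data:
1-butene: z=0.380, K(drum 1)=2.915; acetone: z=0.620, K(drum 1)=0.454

y_1-butene (drum 2) = 0.867

Drum 1:
Binary case is linear: z₁(K₁−1)(1+ψ₁(K₂−1)) + z₂(K₂−1)(1+ψ₁(K₁−1)) = 0
⇒ ψ₁ = [z₁(K₁−1)+z₂(K₂−1)] / [−(K₁−1)(K₂−1)] = 0.3892/1.0456 = 0.372
Drum-1 compositions:
  1-butene: x = 0.222, y = 0.647
  acetone: x = 0.778, y = 0.353
Drum-2 feed = drum-1 vapor: z₂ = (0.6467, 0.3533).
Drum 2:
Binary case is linear: z₁(K₁−1)(1+ψ₂(K₂−1)) + z₂(K₂−1)(1+ψ₂(K₁−1)) = 0
⇒ ψ₂ = [z₁(K₁−1)+z₂(K₂−1)] / [−(K₁−1)(K₂−1)] = 0.2070/0.5270 = 0.393
  1-butene: x = 0.504, y = 0.867
  acetone: x = 0.496, y = 0.133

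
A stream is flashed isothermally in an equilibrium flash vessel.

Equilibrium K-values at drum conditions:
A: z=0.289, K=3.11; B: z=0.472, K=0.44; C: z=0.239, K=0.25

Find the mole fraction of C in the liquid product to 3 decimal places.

x_C = 0.264

Let β = V/F and solve Σ zᵢ(Kᵢ−1)/(1+β(Kᵢ−1)) = 0.
Feasibility: ΣzᵢKᵢ = 1.166, Σzᵢ/Kᵢ = 2.122 — both > 1, two phases present.
Newton–Raphson from β = 0.36:
  β = 0.360: g = -0.2301, g' = -0.900 → β = 0.104
  β = 0.104: g = 0.0245, g' = -1.189 → β = 0.125
Converged at β = 0.125.
Compositions from xᵢ = zᵢ/(1+β(Kᵢ−1)), yᵢ = Kᵢxᵢ:
  A: x = 0.229, y = 0.711
  B: x = 0.508, y = 0.223
  C: x = 0.264, y = 0.066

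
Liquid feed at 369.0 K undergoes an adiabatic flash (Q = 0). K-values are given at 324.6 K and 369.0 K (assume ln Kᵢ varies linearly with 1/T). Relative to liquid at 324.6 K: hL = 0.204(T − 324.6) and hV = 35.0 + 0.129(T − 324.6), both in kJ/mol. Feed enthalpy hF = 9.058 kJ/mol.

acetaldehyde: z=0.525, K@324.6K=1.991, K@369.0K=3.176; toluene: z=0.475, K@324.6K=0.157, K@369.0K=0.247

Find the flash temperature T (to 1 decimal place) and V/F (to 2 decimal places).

Adiabatic flash: solve Rachford–Rice at each trial T, then check hF = ψ·hV(T) + (1−ψ)·hL(T).
  T = 324.6 K: K = (1.991, 0.157), RR gives ψ = 0.143, H_out = 5.021 kJ/mol
  T = 369.0 K: K = (3.176, 0.247), RR gives ψ = 0.479, H_out = 24.225 kJ/mol
  T = 346.8 K: K = (2.553, 0.200), RR gives ψ = 0.350, H_out = 16.200 kJ/mol
  T = 335.7 K: K = (2.264, 0.178), RR gives ψ = 0.263, H_out = 11.238 kJ/mol
  T = 330.1 K: K = (2.124, 0.167), RR gives ψ = 0.208, H_out = 8.309 kJ/mol
  T = 332.9 K: K = (2.193, 0.172), RR gives ψ = 0.236, H_out = 9.818 kJ/mol
  T = 331.5 K: K = (2.159, 0.170), RR gives ψ = 0.222, H_out = 9.075 kJ/mol
Linear interpolation between T = 330.1 (H_out = 8.309) and T = 331.5 (H_out = 9.075) on hF = 9.058 gives T ≈ 331.5 K, at which ψ = 0.22.

T = 331.5 K, V/F = 0.22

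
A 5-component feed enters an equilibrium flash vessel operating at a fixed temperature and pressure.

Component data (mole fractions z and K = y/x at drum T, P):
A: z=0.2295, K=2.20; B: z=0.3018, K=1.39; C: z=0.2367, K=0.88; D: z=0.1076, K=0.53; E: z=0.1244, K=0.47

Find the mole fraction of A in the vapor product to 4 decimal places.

y_A = 0.2558

Material balance + equilibrium reduce to Σ zᵢ(Kᵢ−1)/(1+ψ(Kᵢ−1)) = 0.
Check two-phase: ΣzᵢKᵢ = 1.2482 > 1 and Σzᵢ/Kᵢ = 1.0581 > 1, so g(0) = 0.2482 > 0 and g(1) = -0.0581 < 0.
Newton–Raphson from ψ = 0.5:
  ψ = 0.5000: g = 0.08459, g' = -0.2704 → ψ = 0.8128
  ψ = 0.8128: g = -0.00036, g' = -0.2854 → ψ = 0.8116
Converged at ψ = 0.8116.
Compositions from xᵢ = zᵢ/(1+ψ(Kᵢ−1)), yᵢ = Kᵢxᵢ:
  A: x = 0.1163, y = 0.2558
  B: x = 0.2292, y = 0.3186
  C: x = 0.2622, y = 0.2308
  D: x = 0.1740, y = 0.0922
  E: x = 0.2183, y = 0.1026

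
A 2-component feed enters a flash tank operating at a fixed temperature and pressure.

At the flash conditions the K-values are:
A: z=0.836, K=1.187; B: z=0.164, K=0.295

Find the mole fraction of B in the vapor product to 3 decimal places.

Binary case is linear: z₁(K₁−1)(1+ψ(K₂−1)) + z₂(K₂−1)(1+ψ(K₁−1)) = 0
⇒ ψ = [z₁(K₁−1)+z₂(K₂−1)] / [−(K₁−1)(K₂−1)] = 0.0407/0.1318 = 0.309
Compositions from xᵢ = zᵢ/(1+ψ(Kᵢ−1)), yᵢ = Kᵢxᵢ:
  A: x = 0.790, y = 0.938
  B: x = 0.210, y = 0.062

y_B = 0.062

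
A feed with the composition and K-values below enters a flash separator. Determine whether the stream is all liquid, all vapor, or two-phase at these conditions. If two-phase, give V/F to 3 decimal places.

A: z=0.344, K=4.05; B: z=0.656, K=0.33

ΣzᵢKᵢ = 1.610; Σzᵢ/Kᵢ = 2.073.
Both exceed 1, so a two-phase solution exists.
Material balance + equilibrium reduce to Σ zᵢ(Kᵢ−1)/(1+ψ(Kᵢ−1)) = 0.
Binary case is linear: z₁(K₁−1)(1+ψ(K₂−1)) + z₂(K₂−1)(1+ψ(K₁−1)) = 0
⇒ ψ = [z₁(K₁−1)+z₂(K₂−1)] / [−(K₁−1)(K₂−1)] = 0.6097/2.0435 = 0.298

two-phase, V/F = 0.298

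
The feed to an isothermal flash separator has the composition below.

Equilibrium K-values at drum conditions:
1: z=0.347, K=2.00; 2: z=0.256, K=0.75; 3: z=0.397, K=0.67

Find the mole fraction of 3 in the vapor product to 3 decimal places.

Material balance + equilibrium reduce to Σ zᵢ(Kᵢ−1)/(1+V/F(Kᵢ−1)) = 0.
g(0) = ΣzᵢKᵢ − 1 = 0.152 and g(1) = 1 − Σzᵢ/Kᵢ = -0.107, so a root lies in (0, 1).
Newton–Raphson from V/F = 0.5:
  V/F = 0.500: g = 0.0013, g' = -0.237 → V/F = 0.505
Converged at V/F = 0.505.
Compositions from xᵢ = zᵢ/(1+V/F(Kᵢ−1)), yᵢ = Kᵢxᵢ:
  1: x = 0.230, y = 0.461
  2: x = 0.293, y = 0.220
  3: x = 0.476, y = 0.319

y_3 = 0.319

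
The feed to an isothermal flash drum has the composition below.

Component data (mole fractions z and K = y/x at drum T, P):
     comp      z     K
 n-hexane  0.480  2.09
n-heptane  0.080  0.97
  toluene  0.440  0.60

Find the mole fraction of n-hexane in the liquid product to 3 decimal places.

x_n-hexane = 0.248

Rachford–Rice: g(V/F) = Σ zᵢ(Kᵢ−1)/(1+V/F(Kᵢ−1)) = 0.
Check two-phase: ΣzᵢKᵢ = 1.345 > 1 and Σzᵢ/Kᵢ = 1.045 > 1, so g(0) = 0.345 > 0 and g(1) = -0.045 < 0.
Newton–Raphson from V/F = 0.65:
  V/F = 0.650: g = 0.0659, g' = -0.324 → V/F = 0.854
  V/F = 0.854: g = 0.0013, g' = -0.315 → V/F = 0.858
Converged at V/F = 0.858.
Compositions from xᵢ = zᵢ/(1+V/F(Kᵢ−1)), yᵢ = Kᵢxᵢ:
  n-hexane: x = 0.248, y = 0.518
  n-heptane: x = 0.082, y = 0.080
  toluene: x = 0.670, y = 0.402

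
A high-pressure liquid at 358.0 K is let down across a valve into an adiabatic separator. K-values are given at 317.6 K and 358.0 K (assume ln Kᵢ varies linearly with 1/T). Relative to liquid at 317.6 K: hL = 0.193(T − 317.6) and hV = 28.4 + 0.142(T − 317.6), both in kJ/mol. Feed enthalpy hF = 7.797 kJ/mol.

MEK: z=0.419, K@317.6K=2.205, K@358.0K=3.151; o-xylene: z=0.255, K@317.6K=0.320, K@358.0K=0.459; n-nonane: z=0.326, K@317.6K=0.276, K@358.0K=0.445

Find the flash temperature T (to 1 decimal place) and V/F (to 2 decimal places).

Adiabatic flash: solve Rachford–Rice at each trial T, then check hF = ψ·hV(T) + (1−ψ)·hL(T).
  T = 317.6 K: K = (2.205, 0.320, 0.276), RR gives ψ = 0.112, H_out = 3.192 kJ/mol
  T = 358.0 K: K = (3.151, 0.459, 0.445), RR gives ψ = 0.493, H_out = 20.789 kJ/mol
  T = 337.8 K: K = (2.664, 0.387, 0.355), RR gives ψ = 0.315, H_out = 12.529 kJ/mol
  T = 327.7 K: K = (2.431, 0.353, 0.314), RR gives ψ = 0.221, H_out = 8.100 kJ/mol
  T = 322.6 K: K = (2.316, 0.336, 0.295), RR gives ψ = 0.168, H_out = 5.700 kJ/mol
  T = 325.1 K: K = (2.372, 0.344, 0.304), RR gives ψ = 0.194, H_out = 6.893 kJ/mol
  T = 326.4 K: K = (2.401, 0.349, 0.309), RR gives ψ = 0.208, H_out = 7.501 kJ/mol
Linear interpolation between T = 326.4 (H_out = 7.501) and T = 327.7 (H_out = 8.100) on hF = 7.797 gives T ≈ 327.0 K, at which ψ = 0.21.

T = 327.0 K, V/F = 0.21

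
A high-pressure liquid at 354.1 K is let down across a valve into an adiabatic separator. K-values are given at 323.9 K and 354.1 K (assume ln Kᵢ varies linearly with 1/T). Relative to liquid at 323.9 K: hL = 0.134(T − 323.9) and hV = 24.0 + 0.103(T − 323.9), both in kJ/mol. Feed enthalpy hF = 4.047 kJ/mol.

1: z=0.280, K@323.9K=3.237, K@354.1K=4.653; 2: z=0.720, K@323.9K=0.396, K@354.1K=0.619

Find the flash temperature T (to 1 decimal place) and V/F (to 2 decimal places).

Adiabatic flash: solve Rachford–Rice at each trial T, then check hF = ψ·hV(T) + (1−ψ)·hL(T).
  T = 323.9 K: K = (3.237, 0.396), RR gives ψ = 0.142, H_out = 3.401 kJ/mol
  T = 354.1 K: K = (4.653, 0.619), RR gives ψ = 0.538, H_out = 16.451 kJ/mol
  T = 339.0 K: K = (3.912, 0.500), RR gives ψ = 0.313, H_out = 9.385 kJ/mol
  T = 331.4 K: K = (3.564, 0.446), RR gives ψ = 0.224, H_out = 6.340 kJ/mol
  T = 327.6 K: K = (3.396, 0.420), RR gives ψ = 0.182, H_out = 4.853 kJ/mol
  T = 325.8 K: K = (3.318, 0.408), RR gives ψ = 0.163, H_out = 4.148 kJ/mol
Linear interpolation between T = 323.9 (H_out = 3.401) and T = 325.8 (H_out = 4.148) on hF = 4.047 gives T ≈ 325.5 K, at which ψ = 0.16.

T = 325.5 K, V/F = 0.16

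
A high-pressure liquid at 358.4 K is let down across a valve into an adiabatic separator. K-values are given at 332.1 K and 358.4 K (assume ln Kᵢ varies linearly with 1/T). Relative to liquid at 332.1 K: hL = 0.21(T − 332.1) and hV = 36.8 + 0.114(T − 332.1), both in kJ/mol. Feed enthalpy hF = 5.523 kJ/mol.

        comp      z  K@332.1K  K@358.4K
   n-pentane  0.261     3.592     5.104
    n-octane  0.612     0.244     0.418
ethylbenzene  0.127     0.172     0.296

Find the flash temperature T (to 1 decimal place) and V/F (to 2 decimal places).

T = 339.4 K, V/F = 0.11

Adiabatic flash: solve Rachford–Rice at each trial T, then check hF = ψ·hV(T) + (1−ψ)·hL(T).
  T = 332.1 K: K = (3.592, 0.244, 0.172), RR gives ψ = 0.055, H_out = 2.008 kJ/mol
  T = 358.4 K: K = (5.104, 0.418, 0.296), RR gives ψ = 0.252, H_out = 14.172 kJ/mol
  T = 345.2 K: K = (4.308, 0.322, 0.228), RR gives ψ = 0.153, H_out = 8.174 kJ/mol
  T = 338.6 K: K = (3.938, 0.281, 0.198), RR gives ψ = 0.104, H_out = 5.139 kJ/mol
  T = 341.9 K: K = (4.120, 0.301, 0.213), RR gives ψ = 0.129, H_out = 6.669 kJ/mol
  T = 340.2 K: K = (4.026, 0.291, 0.205), RR gives ψ = 0.116, H_out = 5.884 kJ/mol
Linear interpolation between T = 338.6 (H_out = 5.139) and T = 340.2 (H_out = 5.884) on hF = 5.523 gives T ≈ 339.4 K, at which ψ = 0.11.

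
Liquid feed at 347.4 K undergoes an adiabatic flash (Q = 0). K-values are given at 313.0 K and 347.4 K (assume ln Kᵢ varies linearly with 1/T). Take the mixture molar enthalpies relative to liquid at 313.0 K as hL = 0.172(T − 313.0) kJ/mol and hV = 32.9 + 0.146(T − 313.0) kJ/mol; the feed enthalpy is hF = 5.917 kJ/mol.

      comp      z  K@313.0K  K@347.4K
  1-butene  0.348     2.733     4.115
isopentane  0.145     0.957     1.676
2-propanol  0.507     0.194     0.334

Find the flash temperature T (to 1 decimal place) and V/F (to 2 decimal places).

T = 314.4 K, V/F = 0.17

Adiabatic flash: solve Rachford–Rice at each trial T, then check hF = ψ·hV(T) + (1−ψ)·hL(T).
  T = 313.0 K: K = (2.733, 0.957, 0.194), RR gives ψ = 0.157, H_out = 5.164 kJ/mol
  T = 347.4 K: K = (4.115, 1.676, 0.334), RR gives ψ = 0.491, H_out = 21.644 kJ/mol
  T = 330.2 K: K = (3.389, 1.285, 0.258), RR gives ψ = 0.334, H_out = 13.804 kJ/mol
  T = 321.6 K: K = (3.052, 1.113, 0.225), RR gives ψ = 0.250, H_out = 9.660 kJ/mol
  T = 317.3 K: K = (2.890, 1.033, 0.209), RR gives ψ = 0.205, H_out = 7.469 kJ/mol
  T = 315.1 K: K = (2.809, 0.994, 0.201), RR gives ψ = 0.181, H_out = 6.306 kJ/mol
Linear interpolation between T = 313.0 (H_out = 5.164) and T = 315.1 (H_out = 6.306) on hF = 5.917 gives T ≈ 314.4 K, at which ψ = 0.17.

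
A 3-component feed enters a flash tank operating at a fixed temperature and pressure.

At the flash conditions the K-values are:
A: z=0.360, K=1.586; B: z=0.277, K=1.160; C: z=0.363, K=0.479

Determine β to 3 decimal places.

β = 0.290

Newton iteration, β⁰ = 0.5:
  β = 0.500: g = -0.0516, g' = -0.260 → β = 0.302
  β = 0.302: g = -0.0029, g' = -0.234 → β = 0.290
Converged at β = 0.290.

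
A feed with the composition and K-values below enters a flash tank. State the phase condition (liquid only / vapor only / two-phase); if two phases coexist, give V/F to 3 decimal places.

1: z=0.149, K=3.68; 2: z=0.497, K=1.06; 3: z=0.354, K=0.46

two-phase, V/F = 0.349

ΣzᵢKᵢ = 1.238; Σzᵢ/Kᵢ = 1.279.
Both exceed 1, so a two-phase solution exists.
Newton–Raphson from ψ = 0.55:
  ψ = 0.550: g = -0.0816, g' = -0.385 → ψ = 0.338
  ψ = 0.338: g = 0.0048, g' = -0.451 → ψ = 0.349
Converged at ψ = 0.349.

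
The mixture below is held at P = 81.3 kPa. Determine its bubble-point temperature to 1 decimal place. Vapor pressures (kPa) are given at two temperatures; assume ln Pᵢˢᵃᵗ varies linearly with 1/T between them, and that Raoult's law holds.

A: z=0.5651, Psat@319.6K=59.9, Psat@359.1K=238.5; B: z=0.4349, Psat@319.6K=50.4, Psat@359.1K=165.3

T = 330.1 K

Bubble-point temperature: ΣzᵢPᵢˢᵃᵗ(T) = P. Interpolate ln Pᵢˢᵃᵗ = aᵢ + bᵢ/T.
  T = 319.6 K: ΣzᵢPᵢˢᵃᵗ = 55.77 kPa
  T = 359.1 K: ΣzᵢPᵢˢᵃᵗ = 206.67 kPa
  T = 339.4 K: ΣzᵢPᵢˢᵃᵗ = 111.59 kPa
  T = 329.5 K: ΣzᵢPᵢˢᵃᵗ = 79.69 kPa
  T = 334.4 K: ΣzᵢPᵢˢᵃᵗ = 94.37 kPa
  T = 331.9 K: ΣzᵢPᵢˢᵃᵗ = 86.62 kPa
Interpolating between 329.5 K and 331.9 K gives T ≈ 330.1 K.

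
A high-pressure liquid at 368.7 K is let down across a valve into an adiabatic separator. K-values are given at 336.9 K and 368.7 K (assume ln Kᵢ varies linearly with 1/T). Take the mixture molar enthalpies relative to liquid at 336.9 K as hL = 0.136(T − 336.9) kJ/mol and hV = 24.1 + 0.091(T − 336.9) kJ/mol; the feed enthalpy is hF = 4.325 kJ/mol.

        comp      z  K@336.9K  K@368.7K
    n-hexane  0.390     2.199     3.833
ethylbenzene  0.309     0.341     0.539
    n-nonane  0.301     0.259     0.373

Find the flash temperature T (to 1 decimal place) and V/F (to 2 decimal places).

Adiabatic flash: solve Rachford–Rice at each trial T, then check hF = ψ·hV(T) + (1−ψ)·hL(T).
  T = 336.9 K: K = (2.199, 0.341, 0.259), RR gives ψ = 0.049, H_out = 1.175 kJ/mol
  T = 368.7 K: K = (3.833, 0.539, 0.373), RR gives ψ = 0.497, H_out = 15.588 kJ/mol
  T = 352.8 K: K = (2.940, 0.433, 0.313), RR gives ψ = 0.307, H_out = 9.347 kJ/mol
  T = 344.9 K: K = (2.553, 0.386, 0.286), RR gives ψ = 0.194, H_out = 5.705 kJ/mol
  T = 340.9 K: K = (2.372, 0.363, 0.272), RR gives ψ = 0.127, H_out = 3.582 kJ/mol
  T = 342.9 K: K = (2.461, 0.374, 0.279), RR gives ψ = 0.162, H_out = 4.673 kJ/mol
  T = 341.9 K: K = (2.416, 0.369, 0.276), RR gives ψ = 0.145, H_out = 4.136 kJ/mol
  T = 342.4 K: K = (2.439, 0.371, 0.277), RR gives ψ = 0.153, H_out = 4.407 kJ/mol
Linear interpolation between T = 341.9 (H_out = 4.136) and T = 342.4 (H_out = 4.407) on hF = 4.325 gives T ≈ 342.2 K, at which ψ = 0.15.

T = 342.2 K, V/F = 0.15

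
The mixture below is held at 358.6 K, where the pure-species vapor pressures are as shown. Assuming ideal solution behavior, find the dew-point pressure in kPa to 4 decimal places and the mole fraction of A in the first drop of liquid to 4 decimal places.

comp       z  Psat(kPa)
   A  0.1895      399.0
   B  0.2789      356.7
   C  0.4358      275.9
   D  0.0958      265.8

Pdew = 312.8122 kPa, x_A = 0.1486

At the dew point ψ → 1, so Σzᵢ/Kᵢ = 1 with Kᵢ = Pᵢˢᵃᵗ/P ⇒ 1/P = Σzᵢ/Pᵢˢᵃᵗ.
1/P = 0.1895/399.0 + 0.2789/356.7 + 0.4358/275.9 + 0.0958/265.8 = 0.0031968 ⇒ P = 312.8122 kPa
xᵢ = zᵢP/Pᵢˢᵃᵗ ⇒ x_A = 0.1895·312.8122/399.0 = 0.1486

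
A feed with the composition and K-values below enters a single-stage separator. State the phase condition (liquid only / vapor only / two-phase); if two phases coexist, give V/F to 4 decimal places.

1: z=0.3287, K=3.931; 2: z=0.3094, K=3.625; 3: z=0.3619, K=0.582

vapor only

ΣzᵢKᵢ = 2.6243; Σzᵢ/Kᵢ = 0.7908.
Since Σzᵢ/Kᵢ < 1 the mixture is above its dew point — single vapor phase.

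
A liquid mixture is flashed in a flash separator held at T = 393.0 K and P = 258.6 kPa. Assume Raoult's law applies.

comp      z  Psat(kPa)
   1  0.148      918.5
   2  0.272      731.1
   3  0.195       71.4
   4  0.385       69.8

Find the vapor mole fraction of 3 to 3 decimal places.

Raoult's law: Kᵢ = Pᵢˢᵃᵗ/P = Pᵢˢᵃᵗ/258.6.
  K_1 = 918.5/258.6 = 3.55182, K_2 = 731.1/258.6 = 2.82715, K_3 = 71.4/258.6 = 0.27610, K_4 = 69.8/258.6 = 0.26991
Material balance + equilibrium reduce to Σ zᵢ(Kᵢ−1)/(1+V/F(Kᵢ−1)) = 0.
Check two-phase: ΣzᵢKᵢ = 1.452 > 1 and Σzᵢ/Kᵢ = 2.271 > 1, so g(0) = 0.452 > 0 and g(1) = -1.271 < 0.
Newton iteration, V/F⁰ = 0.39:
  V/F = 0.390: g = -0.1102, g' = -1.151 → V/F = 0.294
  V/F = 0.294: g = 0.0015, g' = -1.196 → V/F = 0.296
Converged at V/F = 0.296.
Compositions from xᵢ = zᵢ/(1+V/F(Kᵢ−1)), yᵢ = Kᵢxᵢ:
  1: x = 0.084, y = 0.300
  2: x = 0.177, y = 0.499
  3: x = 0.248, y = 0.068
  4: x = 0.491, y = 0.133

y_3 = 0.068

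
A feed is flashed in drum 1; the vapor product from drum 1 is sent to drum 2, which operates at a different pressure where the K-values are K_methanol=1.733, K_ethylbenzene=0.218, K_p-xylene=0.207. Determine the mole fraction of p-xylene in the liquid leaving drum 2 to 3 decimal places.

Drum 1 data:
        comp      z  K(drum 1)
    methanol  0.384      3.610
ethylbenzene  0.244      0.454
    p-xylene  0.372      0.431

x_p-xylene (drum 2) = 0.287

Drum 1:
Newton iteration, ψ₁⁰ = 0.66:
  ψ₁ = 0.660: g = -0.1791, g' = -0.840 → ψ₁ = 0.447
  ψ₁ = 0.447: g = 0.0028, g' = -0.901 → ψ₁ = 0.450
Converged at ψ₁ = 0.450.
Drum-1 compositions:
  methanol: x = 0.177, y = 0.638
  ethylbenzene: x = 0.323, y = 0.147
  p-xylene: x = 0.500, y = 0.215
Drum-2 feed = drum-1 vapor: z₂ = (0.6377, 0.1468, 0.2155).
Drum 2:
Let ψ₂ = V/F and solve Σ zᵢ(Kᵢ−1)/(1+ψ₂(Kᵢ−1)) = 0.
Feasibility: ΣzᵢKᵢ = 1.182, Σzᵢ/Kᵢ = 2.082 — both > 1, two phases present.
Newton iteration, ψ₂⁰ = 0.5:
  ψ₂ = 0.500: g = -0.1296, g' = -0.798 → ψ₂ = 0.338
  ψ₂ = 0.338: g = -0.0146, g' = -0.639 → ψ₂ = 0.315
  ψ₂ = 0.315: g = -0.0002, g' = -0.625 → ψ₂ = 0.314
Converged at ψ₂ = 0.314.
  methanol: x = 0.518, y = 0.898
  ethylbenzene: x = 0.195, y = 0.042
  p-xylene: x = 0.287, y = 0.059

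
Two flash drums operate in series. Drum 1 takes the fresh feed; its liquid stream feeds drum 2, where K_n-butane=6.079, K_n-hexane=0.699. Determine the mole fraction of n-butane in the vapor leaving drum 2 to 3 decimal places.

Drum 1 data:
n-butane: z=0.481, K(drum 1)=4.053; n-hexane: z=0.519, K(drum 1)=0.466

Drum 1:
Material balance + equilibrium reduce to Σ zᵢ(Kᵢ−1)/(1+ψ₁(Kᵢ−1)) = 0.
Feasibility: ΣzᵢKᵢ = 2.191, Σzᵢ/Kᵢ = 1.232 — both > 1, two phases present.
Newton–Raphson from ψ₁ = 0.5:
  ψ₁ = 0.500: g = 0.2031, g' = -0.978 → ψ₁ = 0.708
  ψ₁ = 0.708: g = 0.0191, g' = -0.831 → ψ₁ = 0.731
Converged at ψ₁ = 0.731.
Drum-1 compositions:
  n-butane: x = 0.149, y = 0.603
  n-hexane: x = 0.851, y = 0.397
Drum-2 feed = drum-1 liquid: z₂ = (0.1489, 0.8511).
Drum 2:
Binary case is linear: z₁(K₁−1)(1+ψ₂(K₂−1)) + z₂(K₂−1)(1+ψ₂(K₁−1)) = 0
⇒ ψ₂ = [z₁(K₁−1)+z₂(K₂−1)] / [−(K₁−1)(K₂−1)] = 0.4999/1.5288 = 0.327
  n-butane: x = 0.056, y = 0.340
  n-hexane: x = 0.944, y = 0.660

y_n-butane (drum 2) = 0.340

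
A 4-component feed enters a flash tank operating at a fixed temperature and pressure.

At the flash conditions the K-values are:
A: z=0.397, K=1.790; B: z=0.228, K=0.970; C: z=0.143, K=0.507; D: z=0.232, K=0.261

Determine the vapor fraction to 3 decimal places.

Let ψ = V/F and solve Σ zᵢ(Kᵢ−1)/(1+ψ(Kᵢ−1)) = 0.
g(0) = ΣzᵢKᵢ − 1 = 0.065 and g(1) = 1 − Σzᵢ/Kᵢ = -0.628, so a root lies in (0, 1).
Newton iteration, ψ⁰ = 0.64:
  ψ = 0.640: g = -0.2270, g' = -0.640 → ψ = 0.285
  ψ = 0.285: g = -0.0502, g' = -0.416 → ψ = 0.164
  ψ = 0.164: g = -0.0012, g' = -0.400 → ψ = 0.161
Converged at ψ = 0.161.

ψ = 0.161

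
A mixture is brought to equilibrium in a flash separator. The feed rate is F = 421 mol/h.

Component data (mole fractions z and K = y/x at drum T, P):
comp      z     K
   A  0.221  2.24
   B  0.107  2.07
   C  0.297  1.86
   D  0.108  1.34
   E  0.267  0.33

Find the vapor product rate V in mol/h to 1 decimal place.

Newton–Raphson from V/F = 0.5:
  V/F = 0.500: g = 0.1847, g' = -0.569 → V/F = 0.825
  V/F = 0.825: g = -0.0253, g' = -0.799 → V/F = 0.793
  V/F = 0.793: g = -0.0007, g' = -0.753 → V/F = 0.792
Converged at V/F = 0.792.
Then V = V/F·F = 0.7919·421 = 333.4 mol/h and L = F − V = 87.6 mol/h.

V = 333.4 mol/h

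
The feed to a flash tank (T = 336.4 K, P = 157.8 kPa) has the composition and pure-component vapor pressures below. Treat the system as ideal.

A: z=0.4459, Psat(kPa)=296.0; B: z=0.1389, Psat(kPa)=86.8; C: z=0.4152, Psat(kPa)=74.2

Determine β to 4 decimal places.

β = 0.2415

Raoult's law: Kᵢ = Pᵢˢᵃᵗ/P = Pᵢˢᵃᵗ/157.8.
  K_A = 296.0/157.8 = 1.875792, K_B = 86.8/157.8 = 0.550063, K_C = 74.2/157.8 = 0.470215
Rachford–Rice: g(β) = Σ zᵢ(Kᵢ−1)/(1+β(Kᵢ−1)) = 0.
Check two-phase: ΣzᵢKᵢ = 1.1081 > 1 and Σzᵢ/Kᵢ = 1.3732 > 1, so g(0) = 0.1081 > 0 and g(1) = -0.3732 < 0.
Newton–Raphson from β = 0.39:
  β = 0.3900: g = -0.06196, g' = -0.4165 → β = 0.2413
  β = 0.2413: g = 0.00009, g' = -0.4217 → β = 0.2415
Converged at β = 0.2415.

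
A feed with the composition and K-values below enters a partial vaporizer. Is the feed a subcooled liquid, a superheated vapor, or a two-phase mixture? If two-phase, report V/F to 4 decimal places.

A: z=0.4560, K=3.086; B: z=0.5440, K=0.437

two-phase, V/F = 0.5492

ΣzᵢKᵢ = 1.6449; Σzᵢ/Kᵢ = 1.3926.
Both exceed 1, so a two-phase solution exists.
Newton–Raphson from ψ = 0.35:
  ψ = 0.3500: g = 0.16837, g' = -0.9304 → ψ = 0.5310
  ψ = 0.5310: g = 0.01445, g' = -0.7975 → ψ = 0.5491
  ψ = 0.5491: g = 0.00005, g' = -0.7924 → ψ = 0.5492
Converged at ψ = 0.5492.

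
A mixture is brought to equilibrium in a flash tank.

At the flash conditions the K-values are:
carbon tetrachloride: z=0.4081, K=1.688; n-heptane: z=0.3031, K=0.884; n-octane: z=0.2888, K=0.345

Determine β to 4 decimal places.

Let β = V/F and solve Σ zᵢ(Kᵢ−1)/(1+β(Kᵢ−1)) = 0.
Feasibility: ΣzᵢKᵢ = 1.0564, Σzᵢ/Kᵢ = 1.4217 — both > 1, two phases present.
Newton iteration, β⁰ = 0.44:
  β = 0.4400: g = -0.08728, g' = -0.3629 → β = 0.1995
  β = 0.1995: g = -0.00671, g' = -0.3176 → β = 0.1784
  β = 0.1784: g = -0.00001, g' = -0.3164 → β = 0.1783
Converged at β = 0.1783.

β = 0.1783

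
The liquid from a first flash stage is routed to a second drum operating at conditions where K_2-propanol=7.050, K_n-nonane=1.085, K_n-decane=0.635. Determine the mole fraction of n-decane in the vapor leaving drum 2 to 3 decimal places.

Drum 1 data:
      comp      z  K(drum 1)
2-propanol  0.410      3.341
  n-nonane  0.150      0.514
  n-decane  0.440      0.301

Drum 1:
Rachford–Rice: g(ψ₁) = Σ zᵢ(Kᵢ−1)/(1+ψ₁(Kᵢ−1)) = 0.
Check two-phase: ΣzᵢKᵢ = 1.579 > 1 and Σzᵢ/Kᵢ = 1.876 > 1, so g(0) = 0.579 > 0 and g(1) = -0.876 < 0.
Iterate (Newton) starting at ψ₁ = 0.5:
  ψ₁ = 0.500: g = -0.1269, g' = -1.047 → ψ₁ = 0.379
  ψ₁ = 0.379: g = 0.0011, g' = -1.082 → ψ₁ = 0.380
Converged at ψ₁ = 0.380.
Drum-1 compositions:
  2-propanol: x = 0.217, y = 0.725
  n-nonane: x = 0.184, y = 0.095
  n-decane: x = 0.599, y = 0.180
Drum-2 feed = drum-1 liquid: z₂ = (0.2170, 0.1839, 0.5990).
Drum 2:
Let ψ₂ = V/F and solve Σ zᵢ(Kᵢ−1)/(1+ψ₂(Kᵢ−1)) = 0.
Feasibility: ΣzᵢKᵢ = 2.110, Σzᵢ/Kᵢ = 1.144 — both > 1, two phases present.
Newton iteration, ψ₂⁰ = 0.57:
  ψ₂ = 0.570: g = 0.0340, g' = -0.530 → ψ₂ = 0.634
  ψ₂ = 0.634: g = 0.0018, g' = -0.476 → ψ₂ = 0.638
Converged at ψ₂ = 0.638.
  2-propanol: x = 0.045, y = 0.315
  n-nonane: x = 0.174, y = 0.189
  n-decane: x = 0.781, y = 0.496

y_n-decane (drum 2) = 0.496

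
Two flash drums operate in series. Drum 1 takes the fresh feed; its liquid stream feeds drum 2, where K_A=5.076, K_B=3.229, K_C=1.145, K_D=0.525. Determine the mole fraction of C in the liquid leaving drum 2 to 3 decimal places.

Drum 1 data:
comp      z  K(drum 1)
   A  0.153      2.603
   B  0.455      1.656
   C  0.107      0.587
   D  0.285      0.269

Drum 1:
Iterate (Newton) starting at ψ₁ = 0.45:
  ψ₁ = 0.450: g = 0.0082, g' = -0.615 → ψ₁ = 0.463
Converged at ψ₁ = 0.463.
Drum-1 compositions:
  A: x = 0.088, y = 0.229
  B: x = 0.349, y = 0.578
  C: x = 0.132, y = 0.078
  D: x = 0.431, y = 0.116
Drum-2 feed = drum-1 liquid: z₂ = (0.0878, 0.3490, 0.1323, 0.4309).
Drum 2:
Let ψ₂ = V/F and solve Σ zᵢ(Kᵢ−1)/(1+ψ₂(Kᵢ−1)) = 0.
Feasibility: ΣzᵢKᵢ = 1.950, Σzᵢ/Kᵢ = 1.062 — both > 1, two phases present.
Newton–Raphson from ψ₂ = 0.5:
  ψ₂ = 0.500: g = 0.2351, g' = -0.715 → ψ₂ = 0.829
  ψ₂ = 0.829: g = 0.0346, g' = -0.557 → ψ₂ = 0.891
Converged at ψ₂ = 0.891.
  A: x = 0.019, y = 0.096
  B: x = 0.117, y = 0.377
  C: x = 0.117, y = 0.134
  D: x = 0.747, y = 0.392

x_C (drum 2) = 0.117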